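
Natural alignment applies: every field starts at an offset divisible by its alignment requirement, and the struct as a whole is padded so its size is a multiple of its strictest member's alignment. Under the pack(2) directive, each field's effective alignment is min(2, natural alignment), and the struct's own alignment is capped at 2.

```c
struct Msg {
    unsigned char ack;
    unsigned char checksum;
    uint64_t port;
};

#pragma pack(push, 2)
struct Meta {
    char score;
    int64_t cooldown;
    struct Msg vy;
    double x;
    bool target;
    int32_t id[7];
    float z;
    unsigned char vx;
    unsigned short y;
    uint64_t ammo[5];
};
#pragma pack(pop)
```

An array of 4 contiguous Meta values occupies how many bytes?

Msg: ack at 0 (size 1, align 1) → ends 1; checksum at 1 (size 1, align 1) → ends 2; pad 6 to align 8 for port; port at 8 (size 8, align 8) → ends 16; total 16 bytes, alignment 8
score at 0 (size 1, align 1) → ends 1
pad 1 to align 2 for cooldown
cooldown at 2 (size 8, align 2) → ends 10
vy at 10 (size 16, align 2) → ends 26
x at 26 (size 8, align 2) → ends 34
target at 34 (size 1, align 1) → ends 35
pad 1 to align 2 for id
id at 36 (size 28, align 2) → ends 64
z at 64 (size 4, align 2) → ends 68
vx at 68 (size 1, align 1) → ends 69
pad 1 to align 2 for y
y at 70 (size 2, align 2) → ends 72
ammo at 72 (size 40, align 2) → ends 112
total 112 bytes, alignment 2
array of 4: 4 × 112 = 448

448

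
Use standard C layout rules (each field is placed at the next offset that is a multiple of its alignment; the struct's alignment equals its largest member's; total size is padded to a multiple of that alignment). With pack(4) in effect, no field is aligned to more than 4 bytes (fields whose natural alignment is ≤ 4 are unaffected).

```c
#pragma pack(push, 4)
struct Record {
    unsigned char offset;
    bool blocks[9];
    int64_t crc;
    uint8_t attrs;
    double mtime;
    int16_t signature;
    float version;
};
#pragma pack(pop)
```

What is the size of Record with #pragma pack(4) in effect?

0..1  offset  (1B, 1-aligned)
1..10  blocks  (9B, 1-aligned)
10..12  -- padding (2B)
12..20  crc  (8B, 4-aligned)
20..21  attrs  (1B, 1-aligned)
21..24  -- padding (3B)
24..32  mtime  (8B, 4-aligned)
32..34  signature  (2B, 2-aligned)
34..36  -- padding (2B)
36..40  version  (4B, 4-aligned)
sizeof = 40, alignof = 4

40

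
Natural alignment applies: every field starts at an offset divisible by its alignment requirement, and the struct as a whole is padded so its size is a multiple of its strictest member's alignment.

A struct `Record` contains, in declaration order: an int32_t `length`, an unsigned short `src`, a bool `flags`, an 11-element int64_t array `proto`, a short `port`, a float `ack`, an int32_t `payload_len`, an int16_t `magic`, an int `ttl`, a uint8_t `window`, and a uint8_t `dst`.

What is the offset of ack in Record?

100

length at 0 (size 4, align 4) → ends 4
src at 4 (size 2, align 2) → ends 6
flags at 6 (size 1, align 1) → ends 7
pad 1 to align 8 for proto
proto at 8 (size 88, align 8) → ends 96
port at 96 (size 2, align 2) → ends 98
pad 2 to align 4 for ack
ack at 100 (size 4, align 4) → ends 104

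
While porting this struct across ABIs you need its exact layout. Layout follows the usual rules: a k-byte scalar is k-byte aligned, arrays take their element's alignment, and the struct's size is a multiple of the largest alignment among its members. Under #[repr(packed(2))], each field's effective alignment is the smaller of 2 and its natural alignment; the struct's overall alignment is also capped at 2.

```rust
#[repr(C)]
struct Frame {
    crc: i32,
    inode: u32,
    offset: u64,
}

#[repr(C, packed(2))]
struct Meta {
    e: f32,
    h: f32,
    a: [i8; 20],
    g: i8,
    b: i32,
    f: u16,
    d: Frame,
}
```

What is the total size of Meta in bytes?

52 bytes

Frame: 0..4  crc  (4B, 4-aligned); 4..8  inode  (4B, 4-aligned); 8..16  offset  (8B, 8-aligned); sizeof = 16, alignof = 8
0..4  e  (4B, 2-aligned)
4..8  h  (4B, 2-aligned)
8..28  a  (20B, 1-aligned)
28..29  g  (1B, 1-aligned)
29..30  -- padding (1B)
30..34  b  (4B, 2-aligned)
34..36  f  (2B, 2-aligned)
36..52  d  (16B, 2-aligned)
sizeof = 52, alignof = 2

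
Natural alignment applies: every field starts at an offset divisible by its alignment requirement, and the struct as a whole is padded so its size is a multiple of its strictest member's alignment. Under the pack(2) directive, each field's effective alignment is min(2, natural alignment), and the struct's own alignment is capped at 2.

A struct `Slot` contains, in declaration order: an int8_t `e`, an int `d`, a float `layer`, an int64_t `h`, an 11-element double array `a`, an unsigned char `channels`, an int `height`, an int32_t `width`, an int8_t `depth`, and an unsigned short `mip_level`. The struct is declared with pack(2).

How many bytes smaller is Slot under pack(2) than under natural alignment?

natural layout:
  e at 0 (size 1, align 1) → ends 1
  pad 3 to align 4 for d
  d at 4 (size 4, align 4) → ends 8
  layer at 8 (size 4, align 4) → ends 12
  pad 4 to align 8 for h
  h at 16 (size 8, align 8) → ends 24
  a at 24 (size 88, align 8) → ends 112
  channels at 112 (size 1, align 1) → ends 113
  pad 3 to align 4 for height
  height at 116 (size 4, align 4) → ends 120
  width at 120 (size 4, align 4) → ends 124
  depth at 124 (size 1, align 1) → ends 125
  pad 1 to align 2 for mip_level
  mip_level at 126 (size 2, align 2) → ends 128
  total 128 bytes, alignment 8
packed(2) layout:
  e at 0 (size 1, align 1) → ends 1
  pad 1 to align 2 for d
  d at 2 (size 4, align 2) → ends 6
  layer at 6 (size 4, align 2) → ends 10
  h at 10 (size 8, align 2) → ends 18
  a at 18 (size 88, align 2) → ends 106
  channels at 106 (size 1, align 1) → ends 107
  pad 1 to align 2 for height
  height at 108 (size 4, align 2) → ends 112
  width at 112 (size 4, align 2) → ends 116
  depth at 116 (size 1, align 1) → ends 117
  pad 1 to align 2 for mip_level
  mip_level at 118 (size 2, align 2) → ends 120
  total 120 bytes, alignment 2
128 − 120 = 8

8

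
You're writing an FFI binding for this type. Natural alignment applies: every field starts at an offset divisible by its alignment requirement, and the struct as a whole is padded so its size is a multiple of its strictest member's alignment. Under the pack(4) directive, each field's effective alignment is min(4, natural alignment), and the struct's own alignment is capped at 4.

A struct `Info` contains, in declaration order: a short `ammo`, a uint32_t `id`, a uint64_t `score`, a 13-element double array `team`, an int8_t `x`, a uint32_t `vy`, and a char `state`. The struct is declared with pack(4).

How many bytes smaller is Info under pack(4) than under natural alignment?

4

natural layout:
  ammo at 0 (size 2, align 2) → ends 2
  pad 2 to align 4 for id
  id at 4 (size 4, align 4) → ends 8
  score at 8 (size 8, align 8) → ends 16
  team at 16 (size 104, align 8) → ends 120
  x at 120 (size 1, align 1) → ends 121
  pad 3 to align 4 for vy
  vy at 124 (size 4, align 4) → ends 128
  state at 128 (size 1, align 1) → ends 129
  tail pad 7 to reach multiple of 8
  total 136 bytes, alignment 8
packed(4) layout:
  ammo at 0 (size 2, align 2) → ends 2
  pad 2 to align 4 for id
  id at 4 (size 4, align 4) → ends 8
  score at 8 (size 8, align 4) → ends 16
  team at 16 (size 104, align 4) → ends 120
  x at 120 (size 1, align 1) → ends 121
  pad 3 to align 4 for vy
  vy at 124 (size 4, align 4) → ends 128
  state at 128 (size 1, align 1) → ends 129
  tail pad 3 to reach multiple of 4
  total 132 bytes, alignment 4
136 − 132 = 4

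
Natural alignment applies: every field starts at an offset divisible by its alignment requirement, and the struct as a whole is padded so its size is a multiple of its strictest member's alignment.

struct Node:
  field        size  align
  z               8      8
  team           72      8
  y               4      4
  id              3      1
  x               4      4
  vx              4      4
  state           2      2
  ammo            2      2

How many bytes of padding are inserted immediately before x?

1

z at 0 (size 8, align 8) → ends 8
team at 8 (size 72, align 8) → ends 80
y at 80 (size 4, align 4) → ends 84
id at 84 (size 3, align 1) → ends 87
pad 1 to align 4 for x
x at 88 (size 4, align 4) → ends 92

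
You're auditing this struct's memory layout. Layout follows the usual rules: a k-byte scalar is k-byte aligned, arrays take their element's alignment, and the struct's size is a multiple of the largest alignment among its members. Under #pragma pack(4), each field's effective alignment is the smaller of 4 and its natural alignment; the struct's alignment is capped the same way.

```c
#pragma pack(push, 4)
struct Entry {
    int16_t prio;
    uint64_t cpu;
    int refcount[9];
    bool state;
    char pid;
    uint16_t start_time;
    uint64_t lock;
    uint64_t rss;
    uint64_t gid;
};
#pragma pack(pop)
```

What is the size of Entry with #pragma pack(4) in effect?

@0: prio [2B, align 2] → 2
+2 pad (align 4)
@4: cpu [8B, align 4] → 12
@12: refcount [36B, align 4] → 48
@48: state [1B, align 1] → 49
@49: pid [1B, align 1] → 50
@50: start_time [2B, align 2] → 52
@52: lock [8B, align 4] → 60
@60: rss [8B, align 4] → 68
@68: gid [8B, align 4] → 76
size 76, align 4

76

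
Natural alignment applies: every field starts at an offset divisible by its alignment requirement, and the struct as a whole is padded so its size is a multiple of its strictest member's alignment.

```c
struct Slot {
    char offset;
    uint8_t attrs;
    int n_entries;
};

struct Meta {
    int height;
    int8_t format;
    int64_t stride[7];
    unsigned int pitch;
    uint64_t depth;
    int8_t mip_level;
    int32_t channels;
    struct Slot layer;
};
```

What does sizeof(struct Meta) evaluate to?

Slot: @0: offset [1B, align 1] → 1; @1: attrs [1B, align 1] → 2; +2 pad (align 4); @4: n_entries [4B, align 4] → 8; size 8, align 4
@0: height [4B, align 4] → 4
@4: format [1B, align 1] → 5
+3 pad (align 8)
@8: stride [56B, align 8] → 64
@64: pitch [4B, align 4] → 68
+4 pad (align 8)
@72: depth [8B, align 8] → 80
@80: mip_level [1B, align 1] → 81
+3 pad (align 4)
@84: channels [4B, align 4] → 88
@88: layer [8B, align 4] → 96
size 96, align 8

96 bytes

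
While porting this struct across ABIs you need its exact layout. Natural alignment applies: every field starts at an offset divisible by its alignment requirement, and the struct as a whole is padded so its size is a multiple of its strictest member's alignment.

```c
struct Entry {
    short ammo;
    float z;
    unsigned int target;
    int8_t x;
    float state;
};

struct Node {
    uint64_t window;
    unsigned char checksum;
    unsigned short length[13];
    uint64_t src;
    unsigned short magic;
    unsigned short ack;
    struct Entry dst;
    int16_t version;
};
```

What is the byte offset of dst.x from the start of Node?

64

Entry: 0..2  ammo  (2B, 2-aligned); 2..4  -- padding (2B); 4..8  z  (4B, 4-aligned); 8..12  target  (4B, 4-aligned); 12..13  x  (1B, 1-aligned); 13..16  -- padding (3B); 16..20  state  (4B, 4-aligned); sizeof = 20, alignof = 4
0..8  window  (8B, 8-aligned)
8..9  checksum  (1B, 1-aligned)
9..10  -- padding (1B)
10..36  length  (26B, 2-aligned)
36..40  -- padding (4B)
40..48  src  (8B, 8-aligned)
48..50  magic  (2B, 2-aligned)
50..52  ack  (2B, 2-aligned)
52..72  dst  (20B, 4-aligned)
within Entry: x at 12
52 + 12 = 64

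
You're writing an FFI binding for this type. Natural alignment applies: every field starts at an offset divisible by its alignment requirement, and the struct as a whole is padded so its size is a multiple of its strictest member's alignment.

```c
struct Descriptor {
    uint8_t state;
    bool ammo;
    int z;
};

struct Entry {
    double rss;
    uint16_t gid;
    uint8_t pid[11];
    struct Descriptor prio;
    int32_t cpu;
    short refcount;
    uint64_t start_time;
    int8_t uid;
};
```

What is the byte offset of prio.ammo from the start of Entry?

25

Descriptor: state at 0 (size 1, align 1) → ends 1; ammo at 1 (size 1, align 1) → ends 2; pad 2 to align 4 for z; z at 4 (size 4, align 4) → ends 8; total 8 bytes, alignment 4
rss at 0 (size 8, align 8) → ends 8
gid at 8 (size 2, align 2) → ends 10
pid at 10 (size 11, align 1) → ends 21
pad 3 to align 4 for prio
prio at 24 (size 8, align 4) → ends 32
within Descriptor: ammo at 1
24 + 1 = 25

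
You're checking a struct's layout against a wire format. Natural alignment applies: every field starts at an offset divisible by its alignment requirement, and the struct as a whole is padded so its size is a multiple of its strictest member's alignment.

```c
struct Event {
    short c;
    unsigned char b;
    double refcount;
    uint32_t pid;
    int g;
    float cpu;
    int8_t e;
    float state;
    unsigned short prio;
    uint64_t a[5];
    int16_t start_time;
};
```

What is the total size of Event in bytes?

@0: c [2B, align 2] → 2
@2: b [1B, align 1] → 3
+5 pad (align 8)
@8: refcount [8B, align 8] → 16
@16: pid [4B, align 4] → 20
@20: g [4B, align 4] → 24
@24: cpu [4B, align 4] → 28
@28: e [1B, align 1] → 29
+3 pad (align 4)
@32: state [4B, align 4] → 36
@36: prio [2B, align 2] → 38
+2 pad (align 8)
@40: a [40B, align 8] → 80
@80: start_time [2B, align 2] → 82
+6 tail pad (align 8)
size 88, align 8

88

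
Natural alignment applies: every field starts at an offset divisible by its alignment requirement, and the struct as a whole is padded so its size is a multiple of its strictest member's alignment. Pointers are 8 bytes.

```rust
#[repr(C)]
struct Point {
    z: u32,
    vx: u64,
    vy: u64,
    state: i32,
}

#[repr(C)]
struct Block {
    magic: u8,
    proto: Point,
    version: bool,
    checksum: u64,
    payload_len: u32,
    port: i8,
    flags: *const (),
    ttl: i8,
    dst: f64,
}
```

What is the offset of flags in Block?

Point: 0..4  z  (4B, 4-aligned); 4..8  -- padding (4B); 8..16  vx  (8B, 8-aligned); 16..24  vy  (8B, 8-aligned); 24..28  state  (4B, 4-aligned); 28..32  -- tail padding (4B); sizeof = 32, alignof = 8
0..1  magic  (1B, 1-aligned)
1..8  -- padding (7B)
8..40  proto  (32B, 8-aligned)
40..41  version  (1B, 1-aligned)
41..48  -- padding (7B)
48..56  checksum  (8B, 8-aligned)
56..60  payload_len  (4B, 4-aligned)
60..61  port  (1B, 1-aligned)
61..64  -- padding (3B)
64..72  flags  (8B, 8-aligned)

64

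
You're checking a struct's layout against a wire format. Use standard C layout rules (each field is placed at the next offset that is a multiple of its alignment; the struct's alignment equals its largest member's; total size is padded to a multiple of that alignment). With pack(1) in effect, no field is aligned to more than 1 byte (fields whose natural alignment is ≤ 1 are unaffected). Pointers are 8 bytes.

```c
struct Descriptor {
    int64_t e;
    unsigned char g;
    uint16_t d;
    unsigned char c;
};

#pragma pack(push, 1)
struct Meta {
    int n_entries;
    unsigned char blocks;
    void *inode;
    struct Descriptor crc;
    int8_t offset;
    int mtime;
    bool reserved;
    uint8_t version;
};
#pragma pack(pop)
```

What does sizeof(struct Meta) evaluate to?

Descriptor: 0..8  e  (8B, 8-aligned); 8..9  g  (1B, 1-aligned); 9..10  -- padding (1B); 10..12  d  (2B, 2-aligned); 12..13  c  (1B, 1-aligned); 13..16  -- tail padding (3B); sizeof = 16, alignof = 8
0..4  n_entries  (4B, 1-aligned)
4..5  blocks  (1B, 1-aligned)
5..13  inode  (8B, 1-aligned)
13..29  crc  (16B, 1-aligned)
29..30  offset  (1B, 1-aligned)
30..34  mtime  (4B, 1-aligned)
34..35  reserved  (1B, 1-aligned)
35..36  version  (1B, 1-aligned)
sizeof = 36, alignof = 1

36 bytes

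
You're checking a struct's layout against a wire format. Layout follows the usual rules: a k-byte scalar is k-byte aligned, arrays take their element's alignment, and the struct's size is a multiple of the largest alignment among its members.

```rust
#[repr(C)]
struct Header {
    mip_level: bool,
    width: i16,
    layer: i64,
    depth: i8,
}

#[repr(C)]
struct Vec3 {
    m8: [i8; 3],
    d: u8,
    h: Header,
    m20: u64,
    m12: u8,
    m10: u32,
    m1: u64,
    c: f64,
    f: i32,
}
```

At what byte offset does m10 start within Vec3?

44

Header: 0..1  mip_level  (1B, 1-aligned); 1..2  -- padding (1B); 2..4  width  (2B, 2-aligned); 4..8  -- padding (4B); 8..16  layer  (8B, 8-aligned); 16..17  depth  (1B, 1-aligned); 17..24  -- tail padding (7B); sizeof = 24, alignof = 8
0..3  m8  (3B, 1-aligned)
3..4  d  (1B, 1-aligned)
4..8  -- padding (4B)
8..32  h  (24B, 8-aligned)
32..40  m20  (8B, 8-aligned)
40..41  m12  (1B, 1-aligned)
41..44  -- padding (3B)
44..48  m10  (4B, 4-aligned)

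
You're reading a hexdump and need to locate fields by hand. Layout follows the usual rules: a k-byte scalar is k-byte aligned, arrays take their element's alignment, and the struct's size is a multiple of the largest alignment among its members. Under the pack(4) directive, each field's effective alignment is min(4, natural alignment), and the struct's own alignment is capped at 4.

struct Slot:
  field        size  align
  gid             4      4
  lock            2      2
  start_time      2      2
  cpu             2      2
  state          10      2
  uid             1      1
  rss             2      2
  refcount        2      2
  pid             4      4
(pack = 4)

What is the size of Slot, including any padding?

32 bytes

0..4  gid  (4B, 4-aligned)
4..6  lock  (2B, 2-aligned)
6..8  start_time  (2B, 2-aligned)
8..10  cpu  (2B, 2-aligned)
10..20  state  (10B, 2-aligned)
20..21  uid  (1B, 1-aligned)
21..22  -- padding (1B)
22..24  rss  (2B, 2-aligned)
24..26  refcount  (2B, 2-aligned)
26..28  -- padding (2B)
28..32  pid  (4B, 4-aligned)
sizeof = 32, alignof = 4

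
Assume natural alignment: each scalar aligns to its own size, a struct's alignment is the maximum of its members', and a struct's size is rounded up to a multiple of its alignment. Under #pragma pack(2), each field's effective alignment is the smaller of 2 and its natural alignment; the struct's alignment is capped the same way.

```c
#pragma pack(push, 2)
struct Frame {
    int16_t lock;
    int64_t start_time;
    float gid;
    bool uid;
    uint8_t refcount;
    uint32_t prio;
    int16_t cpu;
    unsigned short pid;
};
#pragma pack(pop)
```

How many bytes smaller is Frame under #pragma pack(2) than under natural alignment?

8

natural layout:
  @0: lock [2B, align 2] → 2
  +6 pad (align 8)
  @8: start_time [8B, align 8] → 16
  @16: gid [4B, align 4] → 20
  @20: uid [1B, align 1] → 21
  @21: refcount [1B, align 1] → 22
  +2 pad (align 4)
  @24: prio [4B, align 4] → 28
  @28: cpu [2B, align 2] → 30
  @30: pid [2B, align 2] → 32
  size 32, align 8
packed(2) layout:
  @0: lock [2B, align 2] → 2
  @2: start_time [8B, align 2] → 10
  @10: gid [4B, align 2] → 14
  @14: uid [1B, align 1] → 15
  @15: refcount [1B, align 1] → 16
  @16: prio [4B, align 2] → 20
  @20: cpu [2B, align 2] → 22
  @22: pid [2B, align 2] → 24
  size 24, align 2
32 − 24 = 8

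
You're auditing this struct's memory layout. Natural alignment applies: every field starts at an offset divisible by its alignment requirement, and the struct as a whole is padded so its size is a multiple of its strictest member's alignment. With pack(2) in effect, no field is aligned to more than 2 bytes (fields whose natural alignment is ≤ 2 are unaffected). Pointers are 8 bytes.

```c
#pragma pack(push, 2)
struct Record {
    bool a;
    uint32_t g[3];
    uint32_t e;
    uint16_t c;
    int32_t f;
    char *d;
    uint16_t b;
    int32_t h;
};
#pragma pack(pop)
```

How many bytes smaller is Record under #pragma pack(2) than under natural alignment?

natural layout:
  a at 0 (size 1, align 1) → ends 1
  pad 3 to align 4 for g
  g at 4 (size 12, align 4) → ends 16
  e at 16 (size 4, align 4) → ends 20
  c at 20 (size 2, align 2) → ends 22
  pad 2 to align 4 for f
  f at 24 (size 4, align 4) → ends 28
  pad 4 to align 8 for d
  d at 32 (size 8, align 8) → ends 40
  b at 40 (size 2, align 2) → ends 42
  pad 2 to align 4 for h
  h at 44 (size 4, align 4) → ends 48
  total 48 bytes, alignment 8
packed(2) layout:
  a at 0 (size 1, align 1) → ends 1
  pad 1 to align 2 for g
  g at 2 (size 12, align 2) → ends 14
  e at 14 (size 4, align 2) → ends 18
  c at 18 (size 2, align 2) → ends 20
  f at 20 (size 4, align 2) → ends 24
  d at 24 (size 8, align 2) → ends 32
  b at 32 (size 2, align 2) → ends 34
  h at 34 (size 4, align 2) → ends 38
  total 38 bytes, alignment 2
48 − 38 = 10

10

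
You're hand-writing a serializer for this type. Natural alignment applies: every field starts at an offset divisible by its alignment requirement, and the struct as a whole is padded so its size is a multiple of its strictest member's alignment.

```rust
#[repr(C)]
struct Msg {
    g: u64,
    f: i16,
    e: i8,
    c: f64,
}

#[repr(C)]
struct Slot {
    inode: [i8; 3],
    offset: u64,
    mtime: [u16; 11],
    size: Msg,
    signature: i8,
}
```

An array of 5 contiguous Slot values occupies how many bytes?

Msg: @0: g [8B, align 8] → 8; @8: f [2B, align 2] → 10; @10: e [1B, align 1] → 11; +5 pad (align 8); @16: c [8B, align 8] → 24; size 24, align 8
@0: inode [3B, align 1] → 3
+5 pad (align 8)
@8: offset [8B, align 8] → 16
@16: mtime [22B, align 2] → 38
+2 pad (align 8)
@40: size [24B, align 8] → 64
@64: signature [1B, align 1] → 65
+7 tail pad (align 8)
size 72, align 8
array of 5: 5 × 72 = 360

360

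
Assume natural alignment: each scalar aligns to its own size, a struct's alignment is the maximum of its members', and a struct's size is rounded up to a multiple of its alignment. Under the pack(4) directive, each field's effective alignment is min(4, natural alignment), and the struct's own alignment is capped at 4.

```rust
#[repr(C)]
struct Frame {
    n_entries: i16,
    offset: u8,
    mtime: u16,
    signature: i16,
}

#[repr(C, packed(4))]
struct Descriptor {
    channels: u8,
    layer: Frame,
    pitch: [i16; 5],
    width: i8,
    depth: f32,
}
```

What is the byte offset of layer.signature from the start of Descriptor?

Frame: 0..2  n_entries  (2B, 2-aligned); 2..3  offset  (1B, 1-aligned); 3..4  -- padding (1B); 4..6  mtime  (2B, 2-aligned); 6..8  signature  (2B, 2-aligned); sizeof = 8, alignof = 2
0..1  channels  (1B, 1-aligned)
1..2  -- padding (1B)
2..10  layer  (8B, 2-aligned)
within Frame: signature at 6
2 + 6 = 8

8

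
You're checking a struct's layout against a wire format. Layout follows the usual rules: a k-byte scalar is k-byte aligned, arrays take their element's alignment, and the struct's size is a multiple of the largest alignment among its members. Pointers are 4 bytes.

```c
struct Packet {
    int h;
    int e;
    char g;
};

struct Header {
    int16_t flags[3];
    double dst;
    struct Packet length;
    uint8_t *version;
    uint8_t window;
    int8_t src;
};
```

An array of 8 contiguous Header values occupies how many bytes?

Packet: 0..4  h  (4B, 4-aligned); 4..8  e  (4B, 4-aligned); 8..9  g  (1B, 1-aligned); 9..12  -- tail padding (3B); sizeof = 12, alignof = 4
0..6  flags  (6B, 2-aligned)
6..8  -- padding (2B)
8..16  dst  (8B, 8-aligned)
16..28  length  (12B, 4-aligned)
28..32  version  (4B, 4-aligned)
32..33  window  (1B, 1-aligned)
33..34  src  (1B, 1-aligned)
34..40  -- tail padding (6B)
sizeof = 40, alignof = 8
array of 8: 8 × 40 = 320

320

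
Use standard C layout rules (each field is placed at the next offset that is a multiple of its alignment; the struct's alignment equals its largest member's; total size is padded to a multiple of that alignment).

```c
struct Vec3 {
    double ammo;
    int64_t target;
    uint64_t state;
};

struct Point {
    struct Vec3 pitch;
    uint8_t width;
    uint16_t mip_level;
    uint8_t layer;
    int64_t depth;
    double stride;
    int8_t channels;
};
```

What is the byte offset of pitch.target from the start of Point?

Vec3: ammo at 0 (size 8, align 8) → ends 8; target at 8 (size 8, align 8) → ends 16; state at 16 (size 8, align 8) → ends 24; total 24 bytes, alignment 8
pitch at 0 (size 24, align 8) → ends 24
within Vec3: target at 8
0 + 8 = 8

8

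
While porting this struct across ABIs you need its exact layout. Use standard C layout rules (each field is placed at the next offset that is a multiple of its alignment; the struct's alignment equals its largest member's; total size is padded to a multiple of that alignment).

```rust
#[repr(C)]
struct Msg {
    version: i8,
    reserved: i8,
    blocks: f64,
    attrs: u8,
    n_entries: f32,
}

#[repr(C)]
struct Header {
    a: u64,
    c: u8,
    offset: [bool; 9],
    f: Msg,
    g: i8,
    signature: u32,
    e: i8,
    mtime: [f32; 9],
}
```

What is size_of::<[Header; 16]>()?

Msg: @0: version [1B, align 1] → 1; @1: reserved [1B, align 1] → 2; +6 pad (align 8); @8: blocks [8B, align 8] → 16; @16: attrs [1B, align 1] → 17; +3 pad (align 4); @20: n_entries [4B, align 4] → 24; size 24, align 8
@0: a [8B, align 8] → 8
@8: c [1B, align 1] → 9
@9: offset [9B, align 1] → 18
+6 pad (align 8)
@24: f [24B, align 8] → 48
@48: g [1B, align 1] → 49
+3 pad (align 4)
@52: signature [4B, align 4] → 56
@56: e [1B, align 1] → 57
+3 pad (align 4)
@60: mtime [36B, align 4] → 96
size 96, align 8
array of 16: 16 × 96 = 1536

1536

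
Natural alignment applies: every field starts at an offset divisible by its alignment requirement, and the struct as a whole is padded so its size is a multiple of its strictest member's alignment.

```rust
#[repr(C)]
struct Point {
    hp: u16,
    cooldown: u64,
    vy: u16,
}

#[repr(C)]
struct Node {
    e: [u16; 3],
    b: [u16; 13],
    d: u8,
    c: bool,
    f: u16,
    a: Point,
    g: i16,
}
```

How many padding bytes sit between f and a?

4

Point: 0..2  hp  (2B, 2-aligned); 2..8  -- padding (6B); 8..16  cooldown  (8B, 8-aligned); 16..18  vy  (2B, 2-aligned); 18..24  -- tail padding (6B); sizeof = 24, alignof = 8
0..6  e  (6B, 2-aligned)
6..32  b  (26B, 2-aligned)
32..33  d  (1B, 1-aligned)
33..34  c  (1B, 1-aligned)
34..36  f  (2B, 2-aligned)
36..40  -- padding (4B)
40..64  a  (24B, 8-aligned)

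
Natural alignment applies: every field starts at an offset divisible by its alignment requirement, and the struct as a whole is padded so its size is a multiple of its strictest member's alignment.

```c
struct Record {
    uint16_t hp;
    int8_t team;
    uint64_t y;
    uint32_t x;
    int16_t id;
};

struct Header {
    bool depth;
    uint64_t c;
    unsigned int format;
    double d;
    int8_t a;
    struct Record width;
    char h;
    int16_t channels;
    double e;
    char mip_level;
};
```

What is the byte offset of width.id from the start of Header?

Record: hp at 0 (size 2, align 2) → ends 2; team at 2 (size 1, align 1) → ends 3; pad 5 to align 8 for y; y at 8 (size 8, align 8) → ends 16; x at 16 (size 4, align 4) → ends 20; id at 20 (size 2, align 2) → ends 22; tail pad 2 to reach multiple of 8; total 24 bytes, alignment 8
depth at 0 (size 1, align 1) → ends 1
pad 7 to align 8 for c
c at 8 (size 8, align 8) → ends 16
format at 16 (size 4, align 4) → ends 20
pad 4 to align 8 for d
d at 24 (size 8, align 8) → ends 32
a at 32 (size 1, align 1) → ends 33
pad 7 to align 8 for width
width at 40 (size 24, align 8) → ends 64
within Record: id at 20
40 + 20 = 60

60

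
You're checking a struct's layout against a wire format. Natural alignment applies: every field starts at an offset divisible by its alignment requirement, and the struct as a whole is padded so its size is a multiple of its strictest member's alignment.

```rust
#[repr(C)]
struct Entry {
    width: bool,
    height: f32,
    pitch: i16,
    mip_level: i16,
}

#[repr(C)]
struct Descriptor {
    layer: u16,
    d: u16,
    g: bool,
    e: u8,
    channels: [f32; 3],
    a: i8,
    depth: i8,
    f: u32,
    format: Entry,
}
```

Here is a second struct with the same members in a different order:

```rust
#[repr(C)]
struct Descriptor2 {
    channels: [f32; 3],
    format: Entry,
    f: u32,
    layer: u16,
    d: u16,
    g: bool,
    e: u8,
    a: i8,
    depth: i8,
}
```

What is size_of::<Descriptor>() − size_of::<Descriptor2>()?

Entry: @0: width [1B, align 1] → 1; +3 pad (align 4); @4: height [4B, align 4] → 8; @8: pitch [2B, align 2] → 10; @10: mip_level [2B, align 2] → 12; size 12, align 4
@0: layer [2B, align 2] → 2
@2: d [2B, align 2] → 4
@4: g [1B, align 1] → 5
@5: e [1B, align 1] → 6
+2 pad (align 4)
@8: channels [12B, align 4] → 20
@20: a [1B, align 1] → 21
@21: depth [1B, align 1] → 22
+2 pad (align 4)
@24: f [4B, align 4] → 28
@28: format [12B, align 4] → 40
size 40, align 4
— Descriptor2 —
@0: channels [12B, align 4] → 12
@12: format [12B, align 4] → 24
@24: f [4B, align 4] → 28
@28: layer [2B, align 2] → 30
@30: d [2B, align 2] → 32
@32: g [1B, align 1] → 33
@33: e [1B, align 1] → 34
@34: a [1B, align 1] → 35
@35: depth [1B, align 1] → 36
size 36, align 4
40 − 36 = 4

4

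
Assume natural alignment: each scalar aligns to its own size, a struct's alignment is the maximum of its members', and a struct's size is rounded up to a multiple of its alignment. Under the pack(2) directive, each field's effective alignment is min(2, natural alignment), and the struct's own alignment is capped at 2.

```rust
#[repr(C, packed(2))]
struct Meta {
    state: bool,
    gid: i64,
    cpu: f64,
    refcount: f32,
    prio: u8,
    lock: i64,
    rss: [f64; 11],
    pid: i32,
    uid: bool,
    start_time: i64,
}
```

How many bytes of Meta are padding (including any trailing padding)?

state at 0 (size 1, align 1) → ends 1
pad 1 to align 2 for gid
gid at 2 (size 8, align 2) → ends 10
cpu at 10 (size 8, align 2) → ends 18
refcount at 18 (size 4, align 2) → ends 22
prio at 22 (size 1, align 1) → ends 23
pad 1 to align 2 for lock
lock at 24 (size 8, align 2) → ends 32
rss at 32 (size 88, align 2) → ends 120
pid at 120 (size 4, align 2) → ends 124
uid at 124 (size 1, align 1) → ends 125
pad 1 to align 2 for start_time
start_time at 126 (size 8, align 2) → ends 134
total 134 bytes, alignment 2
data bytes 131, size 134 → padding 3

3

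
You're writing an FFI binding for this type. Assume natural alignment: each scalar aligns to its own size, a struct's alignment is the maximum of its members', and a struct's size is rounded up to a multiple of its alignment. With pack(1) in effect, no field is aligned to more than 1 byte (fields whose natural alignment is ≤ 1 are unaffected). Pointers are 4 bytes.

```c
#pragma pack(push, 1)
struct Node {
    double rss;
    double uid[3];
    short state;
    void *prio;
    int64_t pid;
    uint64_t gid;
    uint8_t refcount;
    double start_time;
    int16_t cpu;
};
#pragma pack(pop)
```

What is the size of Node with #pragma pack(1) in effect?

@0: rss [8B, align 1] → 8
@8: uid [24B, align 1] → 32
@32: state [2B, align 1] → 34
@34: prio [4B, align 1] → 38
@38: pid [8B, align 1] → 46
@46: gid [8B, align 1] → 54
@54: refcount [1B, align 1] → 55
@55: start_time [8B, align 1] → 63
@63: cpu [2B, align 1] → 65
size 65, align 1

65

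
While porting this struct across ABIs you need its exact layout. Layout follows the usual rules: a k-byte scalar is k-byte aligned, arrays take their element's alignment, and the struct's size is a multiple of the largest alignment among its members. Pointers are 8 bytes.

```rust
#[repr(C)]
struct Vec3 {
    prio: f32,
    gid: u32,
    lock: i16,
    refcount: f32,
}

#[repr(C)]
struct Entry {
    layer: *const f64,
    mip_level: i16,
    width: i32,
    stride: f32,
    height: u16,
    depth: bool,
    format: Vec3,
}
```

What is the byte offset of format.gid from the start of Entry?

28

Vec3: 0..4  prio  (4B, 4-aligned); 4..8  gid  (4B, 4-aligned); 8..10  lock  (2B, 2-aligned); 10..12  -- padding (2B); 12..16  refcount  (4B, 4-aligned); sizeof = 16, alignof = 4
0..8  layer  (8B, 8-aligned)
8..10  mip_level  (2B, 2-aligned)
10..12  -- padding (2B)
12..16  width  (4B, 4-aligned)
16..20  stride  (4B, 4-aligned)
20..22  height  (2B, 2-aligned)
22..23  depth  (1B, 1-aligned)
23..24  -- padding (1B)
24..40  format  (16B, 4-aligned)
within Vec3: gid at 4
24 + 4 = 28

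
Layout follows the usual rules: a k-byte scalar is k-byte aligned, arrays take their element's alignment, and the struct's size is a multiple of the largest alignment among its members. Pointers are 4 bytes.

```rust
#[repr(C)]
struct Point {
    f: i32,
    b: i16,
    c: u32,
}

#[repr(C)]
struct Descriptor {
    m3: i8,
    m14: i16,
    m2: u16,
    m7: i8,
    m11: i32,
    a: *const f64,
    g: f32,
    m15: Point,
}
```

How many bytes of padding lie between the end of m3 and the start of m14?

1

Point: 0..4  f  (4B, 4-aligned); 4..6  b  (2B, 2-aligned); 6..8  -- padding (2B); 8..12  c  (4B, 4-aligned); sizeof = 12, alignof = 4
0..1  m3  (1B, 1-aligned)
1..2  -- padding (1B)
2..4  m14  (2B, 2-aligned)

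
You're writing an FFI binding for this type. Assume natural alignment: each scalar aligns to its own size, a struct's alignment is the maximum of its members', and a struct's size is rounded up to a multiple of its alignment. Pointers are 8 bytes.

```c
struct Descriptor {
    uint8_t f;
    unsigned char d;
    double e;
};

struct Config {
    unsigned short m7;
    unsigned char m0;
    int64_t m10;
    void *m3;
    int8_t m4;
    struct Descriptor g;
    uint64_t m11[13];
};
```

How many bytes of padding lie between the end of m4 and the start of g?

7

Descriptor: @0: f [1B, align 1] → 1; @1: d [1B, align 1] → 2; +6 pad (align 8); @8: e [8B, align 8] → 16; size 16, align 8
@0: m7 [2B, align 2] → 2
@2: m0 [1B, align 1] → 3
+5 pad (align 8)
@8: m10 [8B, align 8] → 16
@16: m3 [8B, align 8] → 24
@24: m4 [1B, align 1] → 25
+7 pad (align 8)
@32: g [16B, align 8] → 48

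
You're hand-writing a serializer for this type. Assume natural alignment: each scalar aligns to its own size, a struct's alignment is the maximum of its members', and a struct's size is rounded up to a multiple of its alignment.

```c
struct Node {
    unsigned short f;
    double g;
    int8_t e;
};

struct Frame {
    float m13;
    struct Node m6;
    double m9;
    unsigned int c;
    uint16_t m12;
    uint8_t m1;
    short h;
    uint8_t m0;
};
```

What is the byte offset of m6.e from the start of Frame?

24

Node: @0: f [2B, align 2] → 2; +6 pad (align 8); @8: g [8B, align 8] → 16; @16: e [1B, align 1] → 17; +7 tail pad (align 8); size 24, align 8
@0: m13 [4B, align 4] → 4
+4 pad (align 8)
@8: m6 [24B, align 8] → 32
within Node: e at 16
8 + 16 = 24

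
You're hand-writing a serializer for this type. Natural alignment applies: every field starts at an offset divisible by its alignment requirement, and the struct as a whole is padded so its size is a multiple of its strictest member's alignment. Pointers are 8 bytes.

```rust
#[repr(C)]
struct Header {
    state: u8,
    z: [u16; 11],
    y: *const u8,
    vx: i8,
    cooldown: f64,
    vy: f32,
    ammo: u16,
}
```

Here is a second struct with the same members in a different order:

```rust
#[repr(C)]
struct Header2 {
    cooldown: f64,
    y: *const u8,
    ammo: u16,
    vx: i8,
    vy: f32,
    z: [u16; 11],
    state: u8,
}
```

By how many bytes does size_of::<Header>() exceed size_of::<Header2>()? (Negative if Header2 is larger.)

@0: state [1B, align 1] → 1
+1 pad (align 2)
@2: z [22B, align 2] → 24
@24: y [8B, align 8] → 32
@32: vx [1B, align 1] → 33
+7 pad (align 8)
@40: cooldown [8B, align 8] → 48
@48: vy [4B, align 4] → 52
@52: ammo [2B, align 2] → 54
+2 tail pad (align 8)
size 56, align 8
— Header2 —
@0: cooldown [8B, align 8] → 8
@8: y [8B, align 8] → 16
@16: ammo [2B, align 2] → 18
@18: vx [1B, align 1] → 19
+1 pad (align 4)
@20: vy [4B, align 4] → 24
@24: z [22B, align 2] → 46
@46: state [1B, align 1] → 47
+1 tail pad (align 8)
size 48, align 8
56 − 48 = 8

8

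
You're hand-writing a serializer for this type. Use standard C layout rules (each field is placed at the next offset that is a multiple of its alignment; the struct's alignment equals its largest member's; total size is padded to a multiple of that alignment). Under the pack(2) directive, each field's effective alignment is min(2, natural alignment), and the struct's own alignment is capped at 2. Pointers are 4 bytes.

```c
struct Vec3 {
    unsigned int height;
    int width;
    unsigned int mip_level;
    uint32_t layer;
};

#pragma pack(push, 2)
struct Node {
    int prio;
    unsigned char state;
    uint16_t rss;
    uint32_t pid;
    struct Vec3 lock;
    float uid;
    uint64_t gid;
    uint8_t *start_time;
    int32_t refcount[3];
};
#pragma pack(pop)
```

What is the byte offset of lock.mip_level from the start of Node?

Vec3: 0..4  height  (4B, 4-aligned); 4..8  width  (4B, 4-aligned); 8..12  mip_level  (4B, 4-aligned); 12..16  layer  (4B, 4-aligned); sizeof = 16, alignof = 4
0..4  prio  (4B, 2-aligned)
4..5  state  (1B, 1-aligned)
5..6  -- padding (1B)
6..8  rss  (2B, 2-aligned)
8..12  pid  (4B, 2-aligned)
12..28  lock  (16B, 2-aligned)
within Vec3: mip_level at 8
12 + 8 = 20

20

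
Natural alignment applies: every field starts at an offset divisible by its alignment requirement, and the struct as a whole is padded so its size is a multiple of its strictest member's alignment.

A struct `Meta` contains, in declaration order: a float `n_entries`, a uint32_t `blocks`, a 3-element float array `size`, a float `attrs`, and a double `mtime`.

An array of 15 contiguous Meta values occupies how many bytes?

480

@0: n_entries [4B, align 4] → 4
@4: blocks [4B, align 4] → 8
@8: size [12B, align 4] → 20
@20: attrs [4B, align 4] → 24
@24: mtime [8B, align 8] → 32
size 32, align 8
array of 15: 15 × 32 = 480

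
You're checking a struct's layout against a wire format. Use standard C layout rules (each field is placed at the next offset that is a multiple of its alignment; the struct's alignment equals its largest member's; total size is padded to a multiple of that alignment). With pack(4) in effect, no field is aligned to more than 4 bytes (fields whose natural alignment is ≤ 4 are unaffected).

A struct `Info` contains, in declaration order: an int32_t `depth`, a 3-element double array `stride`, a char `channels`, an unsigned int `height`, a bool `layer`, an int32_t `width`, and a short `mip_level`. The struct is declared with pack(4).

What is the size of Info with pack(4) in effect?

48

0..4  depth  (4B, 4-aligned)
4..28  stride  (24B, 4-aligned)
28..29  channels  (1B, 1-aligned)
29..32  -- padding (3B)
32..36  height  (4B, 4-aligned)
36..37  layer  (1B, 1-aligned)
37..40  -- padding (3B)
40..44  width  (4B, 4-aligned)
44..46  mip_level  (2B, 2-aligned)
46..48  -- tail padding (2B)
sizeof = 48, alignof = 4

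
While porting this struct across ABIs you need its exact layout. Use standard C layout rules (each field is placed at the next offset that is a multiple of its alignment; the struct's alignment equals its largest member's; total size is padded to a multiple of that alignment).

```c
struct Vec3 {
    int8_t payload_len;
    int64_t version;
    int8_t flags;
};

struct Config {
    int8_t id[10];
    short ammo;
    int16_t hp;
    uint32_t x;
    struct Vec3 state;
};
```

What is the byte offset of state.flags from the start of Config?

Vec3: 0..1  payload_len  (1B, 1-aligned); 1..8  -- padding (7B); 8..16  version  (8B, 8-aligned); 16..17  flags  (1B, 1-aligned); 17..24  -- tail padding (7B); sizeof = 24, alignof = 8
0..10  id  (10B, 1-aligned)
10..12  ammo  (2B, 2-aligned)
12..14  hp  (2B, 2-aligned)
14..16  -- padding (2B)
16..20  x  (4B, 4-aligned)
20..24  -- padding (4B)
24..48  state  (24B, 8-aligned)
within Vec3: flags at 16
24 + 16 = 40

40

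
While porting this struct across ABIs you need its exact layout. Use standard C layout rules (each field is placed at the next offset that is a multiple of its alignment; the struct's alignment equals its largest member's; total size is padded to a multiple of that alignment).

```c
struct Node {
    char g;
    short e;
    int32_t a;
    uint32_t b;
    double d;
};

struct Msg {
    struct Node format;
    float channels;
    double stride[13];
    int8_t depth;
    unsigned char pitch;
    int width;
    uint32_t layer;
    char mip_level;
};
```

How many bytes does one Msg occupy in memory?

152

Node: g at 0 (size 1, align 1) → ends 1; pad 1 to align 2 for e; e at 2 (size 2, align 2) → ends 4; a at 4 (size 4, align 4) → ends 8; b at 8 (size 4, align 4) → ends 12; pad 4 to align 8 for d; d at 16 (size 8, align 8) → ends 24; total 24 bytes, alignment 8
format at 0 (size 24, align 8) → ends 24
channels at 24 (size 4, align 4) → ends 28
pad 4 to align 8 for stride
stride at 32 (size 104, align 8) → ends 136
depth at 136 (size 1, align 1) → ends 137
pitch at 137 (size 1, align 1) → ends 138
pad 2 to align 4 for width
width at 140 (size 4, align 4) → ends 144
layer at 144 (size 4, align 4) → ends 148
mip_level at 148 (size 1, align 1) → ends 149
tail pad 3 to reach multiple of 8
total 152 bytes, alignment 8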